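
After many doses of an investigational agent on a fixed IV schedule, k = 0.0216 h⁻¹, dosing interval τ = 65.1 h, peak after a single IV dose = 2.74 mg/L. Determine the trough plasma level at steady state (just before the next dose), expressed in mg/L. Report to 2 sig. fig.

e^(−kτ) = e^(−0.02160 × 65.1) = 0.2451
Accumulation ratio R = 1 / (1 − e^(−kτ)) = 1 / (1 − 0.2451) = 1.325
Steady-state trough = C₀ × R × e^(−kτ) = 2.74 × 1.325 × 0.2451 = 0.8898 mg/L

0.89 mg/L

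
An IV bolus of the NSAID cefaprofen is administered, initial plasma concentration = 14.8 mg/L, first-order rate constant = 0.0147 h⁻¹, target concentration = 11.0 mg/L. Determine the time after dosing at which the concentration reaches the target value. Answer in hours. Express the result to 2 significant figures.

20 h

t = ln(C₀ / C) / k = ln(14.80 / 11.0) / 0.01470
  = ln(1.345) / 0.01470 = 0.2964 / 0.01470 = 20.16 h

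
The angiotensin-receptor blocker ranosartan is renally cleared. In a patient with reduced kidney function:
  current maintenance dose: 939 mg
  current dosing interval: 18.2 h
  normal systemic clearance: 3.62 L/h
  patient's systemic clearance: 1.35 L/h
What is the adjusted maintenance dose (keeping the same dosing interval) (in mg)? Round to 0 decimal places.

To keep the same average steady-state level, dosing rate must scale with clearance.
CL ratio = 1.35 / 3.62 = 0.3729
New dose (same interval) = 939 × 0.3729 = 350.2 mg

350 mg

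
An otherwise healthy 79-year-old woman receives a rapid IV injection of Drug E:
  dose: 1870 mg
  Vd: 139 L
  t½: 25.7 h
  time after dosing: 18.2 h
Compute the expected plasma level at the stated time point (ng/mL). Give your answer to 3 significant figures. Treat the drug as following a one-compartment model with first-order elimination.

C₀ = Dose / Vd = 1870 / 139 = 13.45 mg/L
k = ln2 / t½ = 0.693147 / 25.7 = 0.02697 h⁻¹
C = C₀ · e^(−k·t) = 13.45 × e^(−0.02697 × 18.2)
  = 13.45 × 0.6121 = 8.233 mg/L
Convert: 8.233 mg/L × 1000 = 8233 ng/mL

8230 ng/mL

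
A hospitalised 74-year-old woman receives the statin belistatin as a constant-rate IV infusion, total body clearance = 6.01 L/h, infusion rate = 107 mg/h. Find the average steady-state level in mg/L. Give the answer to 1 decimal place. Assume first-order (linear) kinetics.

17.8 mg/L

At steady state Css = R₀ / CL = 107 / 6.010 = 17.80 mg/L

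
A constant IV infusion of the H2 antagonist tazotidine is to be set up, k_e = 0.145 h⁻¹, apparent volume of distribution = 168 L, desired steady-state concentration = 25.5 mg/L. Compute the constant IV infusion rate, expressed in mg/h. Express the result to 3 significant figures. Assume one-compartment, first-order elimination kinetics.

CL = k × Vd = 0.1450 × 168 = 24.36 L/h
At steady state, infusion rate R₀ = Css × CL = 25.5 × 24.36 = 621.2 mg/h

621 mg/h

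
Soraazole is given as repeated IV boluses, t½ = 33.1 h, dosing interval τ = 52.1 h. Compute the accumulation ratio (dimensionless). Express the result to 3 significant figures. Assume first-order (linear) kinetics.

1.51

k = ln2 / t½ = 0.693147 / 33.1 = 0.02094 h⁻¹
e^(−kτ) = e^(−0.02094 × 52.1) = 0.3359
Accumulation ratio R = 1 / (1 − e^(−kτ)) = 1 / (1 − 0.3359) = 1.506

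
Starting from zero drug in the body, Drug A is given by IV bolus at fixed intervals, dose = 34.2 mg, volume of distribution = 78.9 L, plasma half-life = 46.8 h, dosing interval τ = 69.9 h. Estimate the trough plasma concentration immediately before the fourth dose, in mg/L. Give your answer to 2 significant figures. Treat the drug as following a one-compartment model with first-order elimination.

C₀ per dose = Dose / Vd = 34.2 / 78.9 = 0.4335 mg/L
k = ln2 / t½ = 0.693147 / 46.8 = 0.01481 h⁻¹
Fraction remaining after one interval: r = e^(−kτ) = e^(−0.01481 × 69.9) = 0.3551
Before dose 4, 3 doses have been given (aged 1τ, 2τ, 3τ).
C_trough = C₀ × (r + r² + … + r^3) = C₀ × r(1−r^3)/(1−r)
        = 0.4335 × 0.3551 × (1 − 0.04478) / (1 − 0.3551) = 0.2280 mg/L

0.23 mg/L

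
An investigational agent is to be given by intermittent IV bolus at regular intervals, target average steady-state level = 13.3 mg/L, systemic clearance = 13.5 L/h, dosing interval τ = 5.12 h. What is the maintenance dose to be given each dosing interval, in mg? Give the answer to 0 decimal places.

919 mg

At steady state, Dose/τ = Css × CL.
Dose = Css × CL × τ = 13.3 × 13.50 × 5.12 = 919.3 mg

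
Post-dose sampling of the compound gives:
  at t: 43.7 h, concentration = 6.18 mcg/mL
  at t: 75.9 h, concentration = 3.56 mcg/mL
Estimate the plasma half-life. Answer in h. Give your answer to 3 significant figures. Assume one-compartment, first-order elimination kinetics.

k = ln(C₁/C₂) / (t₂ − t₁) = ln(6.18/3.56) / (75.9 − 43.7)
  = 0.5516 / 32.20 = 0.01713 h⁻¹
t½ = ln2 / k = 0.693147 / 0.01713 = 40.46 h

40.5 h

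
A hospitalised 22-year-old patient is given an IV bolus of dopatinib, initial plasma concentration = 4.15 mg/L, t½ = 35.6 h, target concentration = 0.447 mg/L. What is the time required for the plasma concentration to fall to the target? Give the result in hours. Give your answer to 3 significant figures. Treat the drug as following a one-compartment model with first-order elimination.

k = ln2 / t½ = 0.693147 / 35.6 = 0.01947 h⁻¹
t = ln(C₀ / C) / k = ln(4.150 / 0.447) / 0.01947
  = ln(9.284) / 0.01947 = 2.228 / 0.01947 = 114.4 h

114 h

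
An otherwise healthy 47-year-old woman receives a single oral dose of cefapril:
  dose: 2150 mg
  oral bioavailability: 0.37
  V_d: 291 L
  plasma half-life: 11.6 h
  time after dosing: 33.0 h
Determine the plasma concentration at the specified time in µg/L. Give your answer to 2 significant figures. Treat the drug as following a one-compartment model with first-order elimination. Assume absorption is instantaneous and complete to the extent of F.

380 µg/L

Amount reaching circulation = F × Dose = 0.37 × 2150 = 795.5 mg
C₀ = F·Dose / Vd = 795.5 / 291 = 2.734 mg/L
k = ln2 / t½ = 0.693147 / 11.6 = 0.05975 h⁻¹
C = C₀ · e^(−k·t) = 2.734 × e^(−0.05975 × 33.0)
  = 2.734 × 0.1392 = 0.3806 mg/L
Convert: 0.3806 mg/L × 1000 = 380.6 µg/L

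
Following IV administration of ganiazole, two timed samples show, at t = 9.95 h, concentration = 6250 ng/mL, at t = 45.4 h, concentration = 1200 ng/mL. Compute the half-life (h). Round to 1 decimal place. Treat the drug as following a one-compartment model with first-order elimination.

k = ln(C₁/C₂) / (t₂ − t₁) = ln(6250/1200) / (45.4 − 9.95)
  = 1.650 / 35.45 = 0.04654 h⁻¹
t½ = ln2 / k = 0.693147 / 0.04654 = 14.89 h

14.9 h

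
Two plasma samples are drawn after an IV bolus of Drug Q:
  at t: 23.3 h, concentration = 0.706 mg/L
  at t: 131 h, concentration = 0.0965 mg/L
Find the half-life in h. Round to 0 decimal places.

k = ln(C₁/C₂) / (t₂ − t₁) = ln(0.706/0.0965) / (131 − 23.3)
  = 1.990 / 107.7 = 0.01848 h⁻¹
t½ = ln2 / k = 0.693147 / 0.01848 = 37.51 h

38 h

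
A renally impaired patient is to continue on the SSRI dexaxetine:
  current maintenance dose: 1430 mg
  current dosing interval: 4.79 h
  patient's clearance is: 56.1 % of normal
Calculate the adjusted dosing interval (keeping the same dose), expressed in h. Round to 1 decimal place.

8.5 h

To keep the same average steady-state level, dosing rate must scale with clearance.
CL ratio = 56.1 / 100 = 0.5610
New interval (same dose) = 4.79 / 0.5610 = 8.538 h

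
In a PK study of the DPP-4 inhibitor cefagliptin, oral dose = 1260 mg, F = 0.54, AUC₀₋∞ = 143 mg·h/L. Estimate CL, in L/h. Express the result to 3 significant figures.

4.76 L/h

CL = F·Dose / AUC = 0.54 × 1260 / 143 = 4.758 L/h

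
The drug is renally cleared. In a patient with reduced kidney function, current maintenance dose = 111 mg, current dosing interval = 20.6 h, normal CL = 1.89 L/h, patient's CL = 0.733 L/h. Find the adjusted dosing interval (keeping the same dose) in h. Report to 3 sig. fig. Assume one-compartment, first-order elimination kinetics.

53.1 h

To keep the same average steady-state level, dosing rate must scale with clearance.
CL ratio = 0.733 / 1.89 = 0.3878
New interval (same dose) = 20.6 / 0.3878 = 53.12 h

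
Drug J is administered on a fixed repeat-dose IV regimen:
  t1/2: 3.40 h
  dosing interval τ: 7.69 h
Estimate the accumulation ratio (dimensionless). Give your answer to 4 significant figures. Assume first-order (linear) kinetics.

k = ln2 / t½ = 0.693147 / 3.40 = 0.2039 h⁻¹
e^(−kτ) = e^(−0.2039 × 7.69) = 0.2085
Accumulation ratio R = 1 / (1 − e^(−kτ)) = 1 / (1 − 0.2085) = 1.263

1.263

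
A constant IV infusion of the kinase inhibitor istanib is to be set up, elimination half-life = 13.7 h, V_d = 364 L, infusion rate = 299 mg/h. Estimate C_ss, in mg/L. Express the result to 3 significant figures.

k = ln2 / t½ = 0.693147 / 13.7 = 0.05059 h⁻¹
CL = k × Vd = 0.05059 × 364 = 18.41 L/h
At steady state Css = R₀ / CL = 299 / 18.41 = 16.24 mg/L

16.2 mg/L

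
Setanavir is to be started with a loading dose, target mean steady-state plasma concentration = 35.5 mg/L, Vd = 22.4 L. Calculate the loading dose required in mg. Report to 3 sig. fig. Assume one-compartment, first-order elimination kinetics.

795 mg

LD = Css × Vd = 35.5 × 22.4 = 795.2 mg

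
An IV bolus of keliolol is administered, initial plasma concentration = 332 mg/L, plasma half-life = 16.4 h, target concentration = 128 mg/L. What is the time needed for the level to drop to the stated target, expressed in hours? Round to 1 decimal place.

k = ln2 / t½ = 0.693147 / 16.4 = 0.04227 h⁻¹
t = ln(C₀ / C) / k = ln(332.0 / 128) / 0.04227
  = ln(2.594) / 0.04227 = 0.9532 / 0.04227 = 22.55 h

22.6 h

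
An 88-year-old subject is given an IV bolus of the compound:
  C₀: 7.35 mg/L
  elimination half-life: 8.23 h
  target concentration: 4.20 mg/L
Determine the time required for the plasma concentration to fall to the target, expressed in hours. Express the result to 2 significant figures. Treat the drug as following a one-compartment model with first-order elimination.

k = ln2 / t½ = 0.693147 / 8.23 = 0.08422 h⁻¹
t = ln(C₀ / C) / k = ln(7.350 / 4.20) / 0.08422
  = ln(1.750) / 0.08422 = 0.5596 / 0.08422 = 6.645 h

6.6 h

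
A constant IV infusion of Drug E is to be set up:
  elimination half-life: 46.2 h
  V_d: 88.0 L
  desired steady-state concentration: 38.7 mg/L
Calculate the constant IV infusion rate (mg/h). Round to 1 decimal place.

51.1 mg/h

k = ln2 / t½ = 0.693147 / 46.2 = 0.01500 h⁻¹
CL = k × Vd = 0.01500 × 88.0 = 1.320 L/h
At steady state, infusion rate R₀ = Css × CL = 38.7 × 1.320 = 51.08 mg/h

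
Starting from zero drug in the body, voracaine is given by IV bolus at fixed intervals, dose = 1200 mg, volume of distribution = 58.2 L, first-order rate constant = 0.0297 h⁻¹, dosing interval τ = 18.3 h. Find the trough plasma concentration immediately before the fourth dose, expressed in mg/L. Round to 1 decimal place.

C₀ per dose = Dose / Vd = 1200 / 58.2 = 20.62 mg/L
Fraction remaining after one interval: r = e^(−kτ) = e^(−0.02970 × 18.3) = 0.5807
Before dose 4, 3 doses have been given (aged 1τ, 2τ, 3τ).
C_trough = C₀ × (r + r² + … + r^3) = C₀ × r(1−r^3)/(1−r)
        = 20.62 × 0.5807 × (1 − 0.1958) / (1 − 0.5807) = 22.97 mg/L

23.0 mg/L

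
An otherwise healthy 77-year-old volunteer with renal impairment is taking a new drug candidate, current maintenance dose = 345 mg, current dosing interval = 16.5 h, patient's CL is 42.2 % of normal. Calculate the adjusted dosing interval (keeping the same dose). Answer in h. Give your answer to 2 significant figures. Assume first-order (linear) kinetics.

39 h

To keep the same average steady-state level, dosing rate must scale with clearance.
CL ratio = 42.2 / 100 = 0.4220
New interval (same dose) = 16.5 / 0.4220 = 39.10 h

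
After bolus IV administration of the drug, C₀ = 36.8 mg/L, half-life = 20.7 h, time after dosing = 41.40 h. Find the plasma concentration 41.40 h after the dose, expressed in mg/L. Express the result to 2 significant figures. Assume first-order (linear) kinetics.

9.2 mg/L

k = ln2 / t½ = 0.693147 / 20.7 = 0.03349 h⁻¹
t / t½ = 41.40 / 20.7 = 2 half-lives
C = C₀ × (1/2)^2 = 36.80 × 0.2500 = 9.200 mg/L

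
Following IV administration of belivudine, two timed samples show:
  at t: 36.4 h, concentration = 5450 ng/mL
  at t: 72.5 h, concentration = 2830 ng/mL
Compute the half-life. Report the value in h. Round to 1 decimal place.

38.2 h

k = ln(C₁/C₂) / (t₂ − t₁) = ln(5450/2830) / (72.5 − 36.4)
  = 0.6553 / 36.10 = 0.01815 h⁻¹
t½ = ln2 / k = 0.693147 / 0.01815 = 38.19 h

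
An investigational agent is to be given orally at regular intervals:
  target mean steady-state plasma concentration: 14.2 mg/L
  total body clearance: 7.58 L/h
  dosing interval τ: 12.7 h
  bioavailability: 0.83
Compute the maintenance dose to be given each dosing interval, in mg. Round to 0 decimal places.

At steady state, F × (Dose/τ) = Css × CL.
Dose = Css × CL × τ / F = 14.2 × 7.580 × 12.7 / 0.83 = 1647 mg

1647 mg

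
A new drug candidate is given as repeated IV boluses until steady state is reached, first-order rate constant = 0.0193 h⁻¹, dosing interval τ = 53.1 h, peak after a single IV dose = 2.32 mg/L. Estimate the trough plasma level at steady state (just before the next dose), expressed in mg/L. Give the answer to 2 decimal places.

e^(−kτ) = e^(−0.01930 × 53.1) = 0.3589
Accumulation ratio R = 1 / (1 − e^(−kτ)) = 1 / (1 − 0.3589) = 1.560
Steady-state trough = C₀ × R × e^(−kτ) = 2.32 × 1.560 × 0.3589 = 1.299 mg/L

1.30 mg/L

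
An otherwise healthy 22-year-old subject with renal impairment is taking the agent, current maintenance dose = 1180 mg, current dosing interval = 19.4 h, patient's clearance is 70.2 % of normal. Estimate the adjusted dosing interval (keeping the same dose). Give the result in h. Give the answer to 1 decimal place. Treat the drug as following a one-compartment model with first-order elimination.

To keep the same average steady-state level, dosing rate must scale with clearance.
CL ratio = 70.2 / 100 = 0.7020
New interval (same dose) = 19.4 / 0.7020 = 27.64 h

27.6 h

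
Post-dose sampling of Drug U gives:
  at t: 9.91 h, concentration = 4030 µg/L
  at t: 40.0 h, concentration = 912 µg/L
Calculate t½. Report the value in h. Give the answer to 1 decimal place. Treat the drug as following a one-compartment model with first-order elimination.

k = ln(C₁/C₂) / (t₂ − t₁) = ln(4030/912) / (40.0 − 9.91)
  = 1.486 / 30.09 = 0.04939 h⁻¹
t½ = ln2 / k = 0.693147 / 0.04939 = 14.03 h

14.0 h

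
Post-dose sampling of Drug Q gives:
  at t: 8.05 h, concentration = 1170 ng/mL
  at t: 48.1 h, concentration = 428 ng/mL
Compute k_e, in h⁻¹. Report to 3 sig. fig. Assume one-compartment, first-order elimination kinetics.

0.0251 h⁻¹

k = ln(C₁/C₂) / (t₂ − t₁) = ln(1170/428) / (48.1 − 8.05)
  = 1.006 / 40.05 = 0.02512 h⁻¹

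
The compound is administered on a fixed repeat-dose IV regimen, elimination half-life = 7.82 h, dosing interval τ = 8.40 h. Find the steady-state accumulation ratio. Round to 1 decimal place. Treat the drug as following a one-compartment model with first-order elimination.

1.9

k = ln2 / t½ = 0.693147 / 7.82 = 0.08864 h⁻¹
e^(−kτ) = e^(−0.08864 × 8.40) = 0.4749
Accumulation ratio R = 1 / (1 − e^(−kτ)) = 1 / (1 − 0.4749) = 1.904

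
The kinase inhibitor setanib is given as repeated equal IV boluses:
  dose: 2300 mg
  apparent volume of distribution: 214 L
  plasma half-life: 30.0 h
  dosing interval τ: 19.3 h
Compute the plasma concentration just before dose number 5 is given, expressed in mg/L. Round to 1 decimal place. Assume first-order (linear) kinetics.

15.9 mg/L

C₀ per dose = Dose / Vd = 2300 / 214 = 10.75 mg/L
k = ln2 / t½ = 0.693147 / 30.0 = 0.02310 h⁻¹
Fraction remaining after one interval: r = e^(−kτ) = e^(−0.02310 × 19.3) = 0.6403
Before dose 5, 4 doses have been given (aged 1τ, 2τ, 3τ, 4τ).
C_trough = C₀ × (r + r² + … + r^4) = C₀ × r(1−r^4)/(1−r)
        = 10.75 × 0.6403 × (1 − 0.1681) / (1 − 0.6403) = 15.92 mg/L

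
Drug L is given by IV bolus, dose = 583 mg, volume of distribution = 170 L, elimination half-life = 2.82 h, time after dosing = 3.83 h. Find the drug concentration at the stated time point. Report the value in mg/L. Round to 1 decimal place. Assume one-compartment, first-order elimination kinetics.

C₀ = Dose / Vd = 583.0 / 170 = 3.429 mg/L
k = ln2 / t½ = 0.693147 / 2.82 = 0.2458 h⁻¹
C = C₀ · e^(−k·t) = 3.429 × e^(−0.2458 × 3.83)
  = 3.429 × 0.3901 = 1.338 mg/L

1.3 mg/L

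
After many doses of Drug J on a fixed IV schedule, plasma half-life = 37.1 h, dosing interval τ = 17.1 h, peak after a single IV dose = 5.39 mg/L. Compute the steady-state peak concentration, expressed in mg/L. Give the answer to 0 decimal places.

20 mg/L

k = ln2 / t½ = 0.693147 / 37.1 = 0.01868 h⁻¹
e^(−kτ) = e^(−0.01868 × 17.1) = 0.7266
Accumulation ratio R = 1 / (1 − e^(−kτ)) = 1 / (1 − 0.7266) = 3.658
Steady-state peak = C₀ × R = 5.39 × 3.658 = 19.72 mg/L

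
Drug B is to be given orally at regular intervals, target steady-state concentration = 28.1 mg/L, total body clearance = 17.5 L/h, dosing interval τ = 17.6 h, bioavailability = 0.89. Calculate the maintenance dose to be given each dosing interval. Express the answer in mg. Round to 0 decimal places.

9724 mg

At steady state, F × (Dose/τ) = Css × CL.
Dose = Css × CL × τ / F = 28.1 × 17.50 × 17.6 / 0.89 = 9724 mg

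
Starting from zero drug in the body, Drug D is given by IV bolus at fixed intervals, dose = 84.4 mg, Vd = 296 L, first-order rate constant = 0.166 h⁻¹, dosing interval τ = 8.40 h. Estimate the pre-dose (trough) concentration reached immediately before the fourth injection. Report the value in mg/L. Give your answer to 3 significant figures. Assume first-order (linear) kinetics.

C₀ per dose = Dose / Vd = 84.4 / 296 = 0.2851 mg/L
Fraction remaining after one interval: r = e^(−kτ) = e^(−0.1660 × 8.40) = 0.2480
Before dose 4, 3 doses have been given (aged 1τ, 2τ, 3τ).
C_trough = C₀ × (r + r² + … + r^3) = C₀ × r(1−r^3)/(1−r)
        = 0.2851 × 0.2480 × (1 − 0.01525) / (1 − 0.2480) = 0.09259 mg/L

0.0926 mg/L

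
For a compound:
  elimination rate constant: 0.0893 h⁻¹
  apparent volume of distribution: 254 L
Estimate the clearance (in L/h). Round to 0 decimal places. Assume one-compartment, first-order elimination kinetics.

CL = k × Vd = 0.0893 × 254 = 22.68 L/h

23 L/h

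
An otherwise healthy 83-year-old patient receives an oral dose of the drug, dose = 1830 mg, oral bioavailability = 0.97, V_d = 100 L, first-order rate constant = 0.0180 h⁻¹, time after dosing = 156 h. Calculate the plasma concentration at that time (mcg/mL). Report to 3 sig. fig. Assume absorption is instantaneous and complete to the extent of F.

1.07 mcg/mL

Amount reaching circulation = F × Dose = 0.97 × 1830 = 1775 mg
C₀ = F·Dose / Vd = 1775 / 100 = 17.75 mg/L
C = C₀ · e^(−k·t) = 17.75 × e^(−0.01800 × 156)
  = 17.75 × 0.06033 = 1.071 mg/L
(1.071 mg/L = 1.071 mcg/mL)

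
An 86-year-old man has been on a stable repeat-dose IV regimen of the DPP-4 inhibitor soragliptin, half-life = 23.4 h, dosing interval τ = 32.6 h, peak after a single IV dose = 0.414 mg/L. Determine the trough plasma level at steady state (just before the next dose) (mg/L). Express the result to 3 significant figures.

k = ln2 / t½ = 0.693147 / 23.4 = 0.02962 h⁻¹
e^(−kτ) = e^(−0.02962 × 32.6) = 0.3808
Accumulation ratio R = 1 / (1 − e^(−kτ)) = 1 / (1 − 0.3808) = 1.615
Steady-state trough = C₀ × R × e^(−kτ) = 0.414 × 1.615 × 0.3808 = 0.2546 mg/L

0.255 mg/L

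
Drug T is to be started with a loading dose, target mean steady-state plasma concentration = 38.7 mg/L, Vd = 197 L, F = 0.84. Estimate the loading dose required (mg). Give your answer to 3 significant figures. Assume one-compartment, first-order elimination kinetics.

9080 mg

LD = Css × Vd / F = 38.7 × 197 / 0.84 = 9076 mg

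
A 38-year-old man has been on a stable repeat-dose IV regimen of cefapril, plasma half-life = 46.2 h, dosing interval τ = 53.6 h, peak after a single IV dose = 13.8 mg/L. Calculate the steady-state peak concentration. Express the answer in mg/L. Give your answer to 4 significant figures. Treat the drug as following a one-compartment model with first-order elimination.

24.98 mg/L

k = ln2 / t½ = 0.693147 / 46.2 = 0.01500 h⁻¹
e^(−kτ) = e^(−0.01500 × 53.6) = 0.4475
Accumulation ratio R = 1 / (1 − e^(−kτ)) = 1 / (1 − 0.4475) = 1.810
Steady-state peak = C₀ × R = 13.8 × 1.810 = 24.98 mg/L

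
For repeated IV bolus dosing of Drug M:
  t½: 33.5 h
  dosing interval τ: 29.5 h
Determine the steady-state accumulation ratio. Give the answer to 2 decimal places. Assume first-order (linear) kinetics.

2.19

k = ln2 / t½ = 0.693147 / 33.5 = 0.02069 h⁻¹
e^(−kτ) = e^(−0.02069 × 29.5) = 0.5432
Accumulation ratio R = 1 / (1 − e^(−kτ)) = 1 / (1 − 0.5432) = 2.189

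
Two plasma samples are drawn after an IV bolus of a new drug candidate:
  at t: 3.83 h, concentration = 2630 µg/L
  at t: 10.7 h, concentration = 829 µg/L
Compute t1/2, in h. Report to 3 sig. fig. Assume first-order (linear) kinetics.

k = ln(C₁/C₂) / (t₂ − t₁) = ln(2630/829) / (10.7 − 3.83)
  = 1.155 / 6.870 = 0.1681 h⁻¹
t½ = ln2 / k = 0.693147 / 0.1681 = 4.123 h

4.12 h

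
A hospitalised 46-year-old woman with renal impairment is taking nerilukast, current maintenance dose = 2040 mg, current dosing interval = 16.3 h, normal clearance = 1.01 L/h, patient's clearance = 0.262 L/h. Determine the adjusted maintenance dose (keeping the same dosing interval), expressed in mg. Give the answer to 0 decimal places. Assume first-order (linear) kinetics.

529 mg

To keep the same average steady-state level, dosing rate must scale with clearance.
CL ratio = 0.262 / 1.01 = 0.2594
New dose (same interval) = 2040 × 0.2594 = 529.2 mg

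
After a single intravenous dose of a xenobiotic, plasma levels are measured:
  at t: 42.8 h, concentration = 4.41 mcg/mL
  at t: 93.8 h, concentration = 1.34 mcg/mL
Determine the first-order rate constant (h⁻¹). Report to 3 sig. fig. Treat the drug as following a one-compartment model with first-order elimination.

k = ln(C₁/C₂) / (t₂ − t₁) = ln(4.41/1.34) / (93.8 − 42.8)
  = 1.191 / 51.00 = 0.02335 h⁻¹

0.0234 h⁻¹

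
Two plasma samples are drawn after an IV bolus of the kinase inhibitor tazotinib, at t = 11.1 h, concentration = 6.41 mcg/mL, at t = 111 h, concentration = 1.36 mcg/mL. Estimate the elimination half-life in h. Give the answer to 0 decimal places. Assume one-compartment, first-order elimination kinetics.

k = ln(C₁/C₂) / (t₂ − t₁) = ln(6.41/1.36) / (111 − 11.1)
  = 1.550 / 99.90 = 0.01552 h⁻¹
t½ = ln2 / k = 0.693147 / 0.01552 = 44.66 h

45 h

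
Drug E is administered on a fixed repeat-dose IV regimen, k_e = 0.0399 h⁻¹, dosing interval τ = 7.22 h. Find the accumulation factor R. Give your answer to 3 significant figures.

e^(−kτ) = e^(−0.03990 × 7.22) = 0.7497
Accumulation ratio R = 1 / (1 − e^(−kτ)) = 1 / (1 − 0.7497) = 3.995

4.00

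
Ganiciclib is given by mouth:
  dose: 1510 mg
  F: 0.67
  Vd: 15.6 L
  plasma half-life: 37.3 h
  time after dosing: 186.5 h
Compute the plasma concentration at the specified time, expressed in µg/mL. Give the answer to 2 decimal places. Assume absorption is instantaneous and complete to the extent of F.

Amount reaching circulation = F × Dose = 0.67 × 1510 = 1012 mg
C₀ = F·Dose / Vd = 1012 / 15.6 = 64.87 mg/L
k = ln2 / t½ = 0.693147 / 37.3 = 0.01858 h⁻¹
t / t½ = 186.5 / 37.3 = 5 half-lives
C = C₀ × (1/2)^5 = 64.87 × 0.03125 = 2.027 mg/L
(2.027 mg/L = 2.027 µg/mL)

2.03 µg/mL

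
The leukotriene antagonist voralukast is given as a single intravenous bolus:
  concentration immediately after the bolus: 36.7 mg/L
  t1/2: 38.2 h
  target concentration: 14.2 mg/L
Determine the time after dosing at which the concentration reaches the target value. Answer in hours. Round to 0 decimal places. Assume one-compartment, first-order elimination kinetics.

52 h

k = ln2 / t½ = 0.693147 / 38.2 = 0.01815 h⁻¹
t = ln(C₀ / C) / k = ln(36.70 / 14.2) / 0.01815
  = ln(2.585) / 0.01815 = 0.9497 / 0.01815 = 52.33 h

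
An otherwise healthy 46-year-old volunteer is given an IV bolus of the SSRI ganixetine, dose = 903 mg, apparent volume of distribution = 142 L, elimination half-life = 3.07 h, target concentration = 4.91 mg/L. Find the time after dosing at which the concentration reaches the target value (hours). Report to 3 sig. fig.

C₀ = Dose / Vd = 903.0 / 142 = 6.359 mg/L
k = ln2 / t½ = 0.693147 / 3.07 = 0.2258 h⁻¹
t = ln(C₀ / C) / k = ln(6.359 / 4.91) / 0.2258
  = ln(1.295) / 0.2258 = 0.2585 / 0.2258 = 1.145 h

1.15 h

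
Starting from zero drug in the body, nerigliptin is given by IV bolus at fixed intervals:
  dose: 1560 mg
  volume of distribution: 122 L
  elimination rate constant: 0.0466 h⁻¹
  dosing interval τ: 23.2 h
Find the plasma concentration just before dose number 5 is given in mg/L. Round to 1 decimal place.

6.5 mg/L

C₀ per dose = Dose / Vd = 1560 / 122 = 12.79 mg/L
Fraction remaining after one interval: r = e^(−kτ) = e^(−0.04660 × 23.2) = 0.3392
Before dose 5, 4 doses have been given (aged 1τ, 2τ, 3τ, 4τ).
C_trough = C₀ × (r + r² + … + r^4) = C₀ × r(1−r^4)/(1−r)
        = 12.79 × 0.3392 × (1 − 0.01324) / (1 − 0.3392) = 6.478 mg/L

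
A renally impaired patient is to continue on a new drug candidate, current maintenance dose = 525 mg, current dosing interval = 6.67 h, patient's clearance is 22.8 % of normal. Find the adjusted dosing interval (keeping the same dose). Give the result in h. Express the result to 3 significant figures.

To keep the same average steady-state level, dosing rate must scale with clearance.
CL ratio = 22.8 / 100 = 0.2280
New interval (same dose) = 6.67 / 0.2280 = 29.25 h

29.3 h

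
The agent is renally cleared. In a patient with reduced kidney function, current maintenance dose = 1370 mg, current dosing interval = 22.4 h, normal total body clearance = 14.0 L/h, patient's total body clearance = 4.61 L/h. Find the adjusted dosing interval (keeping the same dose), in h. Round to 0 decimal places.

To keep the same average steady-state level, dosing rate must scale with clearance.
CL ratio = 4.61 / 14.0 = 0.3293
New interval (same dose) = 22.4 / 0.3293 = 68.02 h

68 h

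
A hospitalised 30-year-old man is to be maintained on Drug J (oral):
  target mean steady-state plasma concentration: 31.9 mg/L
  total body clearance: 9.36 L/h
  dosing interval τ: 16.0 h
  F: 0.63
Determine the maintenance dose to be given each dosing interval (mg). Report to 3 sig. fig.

7580 mg

At steady state, F × (Dose/τ) = Css × CL.
Dose = Css × CL × τ / F = 31.9 × 9.360 × 16.0 / 0.63 = 7583 mg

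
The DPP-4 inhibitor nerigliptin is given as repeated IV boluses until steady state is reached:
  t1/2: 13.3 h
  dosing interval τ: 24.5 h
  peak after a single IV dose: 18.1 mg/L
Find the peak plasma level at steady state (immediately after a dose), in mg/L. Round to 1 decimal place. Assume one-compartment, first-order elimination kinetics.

k = ln2 / t½ = 0.693147 / 13.3 = 0.05212 h⁻¹
e^(−kτ) = e^(−0.05212 × 24.5) = 0.2789
Accumulation ratio R = 1 / (1 − e^(−kτ)) = 1 / (1 − 0.2789) = 1.387
Steady-state peak = C₀ × R = 18.1 × 1.387 = 25.10 mg/L

25.1 mg/L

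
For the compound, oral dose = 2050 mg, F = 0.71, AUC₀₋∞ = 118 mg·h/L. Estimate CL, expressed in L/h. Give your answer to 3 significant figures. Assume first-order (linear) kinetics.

CL = F·Dose / AUC = 0.71 × 2050 / 118 = 12.33 L/h

12.3 L/h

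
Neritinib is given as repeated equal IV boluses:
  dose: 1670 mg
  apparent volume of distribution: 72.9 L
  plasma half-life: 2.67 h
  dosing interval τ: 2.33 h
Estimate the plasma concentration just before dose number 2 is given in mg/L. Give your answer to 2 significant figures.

C₀ per dose = Dose / Vd = 1670 / 72.9 = 22.91 mg/L
k = ln2 / t½ = 0.693147 / 2.67 = 0.2596 h⁻¹
Fraction remaining after one interval: r = e^(−kτ) = e^(−0.2596 × 2.33) = 0.5461
Before dose 2, 1 dose has been given (aged 1τ).
C_trough = C₀ × r = 22.91 × 0.5461 = 12.51 mg/L

13 mg/L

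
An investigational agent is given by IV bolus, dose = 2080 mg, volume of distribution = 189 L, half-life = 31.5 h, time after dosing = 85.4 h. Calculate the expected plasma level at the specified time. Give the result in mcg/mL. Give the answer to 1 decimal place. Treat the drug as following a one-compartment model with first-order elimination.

1.7 mcg/mL

C₀ = Dose / Vd = 2080 / 189 = 11.01 mg/L
k = ln2 / t½ = 0.693147 / 31.5 = 0.02200 h⁻¹
C = C₀ · e^(−k·t) = 11.01 × e^(−0.02200 × 85.4)
  = 11.01 × 0.1528 = 1.682 mg/L
(1.682 mg/L = 1.682 mcg/mL)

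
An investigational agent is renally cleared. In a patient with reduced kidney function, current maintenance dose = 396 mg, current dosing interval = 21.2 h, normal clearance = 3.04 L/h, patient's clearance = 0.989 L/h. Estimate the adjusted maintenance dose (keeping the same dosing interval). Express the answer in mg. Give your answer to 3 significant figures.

To keep the same average steady-state level, dosing rate must scale with clearance.
CL ratio = 0.989 / 3.04 = 0.3253
New dose (same interval) = 396 × 0.3253 = 128.8 mg

129 mg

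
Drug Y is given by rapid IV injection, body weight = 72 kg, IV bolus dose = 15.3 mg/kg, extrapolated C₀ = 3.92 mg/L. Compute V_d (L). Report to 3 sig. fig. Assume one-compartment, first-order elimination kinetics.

281 L

Dose = 15.3 × 72 = 1102 mg
Vd = Dose / C₀ = 1102 / 3.92 = 281.1 L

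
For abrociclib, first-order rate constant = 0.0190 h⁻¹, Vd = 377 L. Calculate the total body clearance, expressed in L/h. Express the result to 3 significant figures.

CL = k × Vd = 0.0190 × 377 = 7.163 L/h

7.16 L/h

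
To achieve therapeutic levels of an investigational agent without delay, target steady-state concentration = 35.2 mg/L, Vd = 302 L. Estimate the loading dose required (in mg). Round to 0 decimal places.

LD = Css × Vd = 35.2 × 302 = 10630 mg

10630 mg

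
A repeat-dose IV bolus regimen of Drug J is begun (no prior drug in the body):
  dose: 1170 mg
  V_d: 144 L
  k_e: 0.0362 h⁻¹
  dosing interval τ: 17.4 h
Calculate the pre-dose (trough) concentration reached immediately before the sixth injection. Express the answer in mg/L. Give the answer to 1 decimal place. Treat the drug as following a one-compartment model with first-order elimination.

8.9 mg/L

C₀ per dose = Dose / Vd = 1170 / 144 = 8.125 mg/L
Fraction remaining after one interval: r = e^(−kτ) = e^(−0.03620 × 17.4) = 0.5327
Before dose 6, 5 doses have been given (aged 1τ, 2τ, 3τ, 4τ, 5τ).
C_trough = C₀ × (r + r² + … + r^5) = C₀ × r(1−r^5)/(1−r)
        = 8.125 × 0.5327 × (1 − 0.04290) / (1 − 0.5327) = 8.865 mg/L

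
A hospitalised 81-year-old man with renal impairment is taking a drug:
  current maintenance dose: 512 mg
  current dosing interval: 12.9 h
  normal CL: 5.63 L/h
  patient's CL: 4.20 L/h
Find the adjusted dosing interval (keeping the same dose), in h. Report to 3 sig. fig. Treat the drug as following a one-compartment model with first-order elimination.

17.3 h

To keep the same average steady-state level, dosing rate must scale with clearance.
CL ratio = 4.20 / 5.63 = 0.7460
New interval (same dose) = 12.9 / 0.7460 = 17.29 h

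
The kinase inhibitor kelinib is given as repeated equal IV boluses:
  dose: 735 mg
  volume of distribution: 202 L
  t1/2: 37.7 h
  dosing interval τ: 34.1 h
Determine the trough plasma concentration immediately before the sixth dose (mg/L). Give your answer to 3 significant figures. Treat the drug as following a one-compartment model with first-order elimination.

C₀ per dose = Dose / Vd = 735 / 202 = 3.639 mg/L
k = ln2 / t½ = 0.693147 / 37.7 = 0.01839 h⁻¹
Fraction remaining after one interval: r = e^(−kτ) = e^(−0.01839 × 34.1) = 0.5341
Before dose 6, 5 doses have been given (aged 1τ, 2τ, 3τ, 4τ, 5τ).
C_trough = C₀ × (r + r² + … + r^5) = C₀ × r(1−r^5)/(1−r)
        = 3.639 × 0.5341 × (1 − 0.04346) / (1 − 0.5341) = 3.990 mg/L

3.99 mg/L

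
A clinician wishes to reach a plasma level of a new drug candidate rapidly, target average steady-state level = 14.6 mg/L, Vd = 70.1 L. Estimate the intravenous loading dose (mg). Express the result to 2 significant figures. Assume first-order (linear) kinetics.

LD = Css × Vd = 14.6 × 70.1 = 1023 mg

1000 mg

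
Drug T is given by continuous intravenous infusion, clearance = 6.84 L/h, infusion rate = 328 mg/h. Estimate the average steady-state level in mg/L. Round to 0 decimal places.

48 mg/L

At steady state Css = R₀ / CL = 328 / 6.840 = 47.95 mg/L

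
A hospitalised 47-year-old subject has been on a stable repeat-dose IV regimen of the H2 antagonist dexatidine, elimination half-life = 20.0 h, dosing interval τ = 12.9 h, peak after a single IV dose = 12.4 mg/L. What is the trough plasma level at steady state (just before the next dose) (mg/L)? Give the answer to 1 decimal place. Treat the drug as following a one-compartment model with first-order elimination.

22.0 mg/L

k = ln2 / t½ = 0.693147 / 20.0 = 0.03466 h⁻¹
e^(−kτ) = e^(−0.03466 × 12.9) = 0.6395
Accumulation ratio R = 1 / (1 − e^(−kτ)) = 1 / (1 − 0.6395) = 2.774
Steady-state trough = C₀ × R × e^(−kτ) = 12.4 × 2.774 × 0.6395 = 22.00 mg/L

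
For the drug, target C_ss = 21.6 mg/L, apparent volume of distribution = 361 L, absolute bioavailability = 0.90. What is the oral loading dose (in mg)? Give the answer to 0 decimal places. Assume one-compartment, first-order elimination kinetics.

8664 mg

LD = Css × Vd / F = 21.6 × 361 / 0.90 = 8664 mg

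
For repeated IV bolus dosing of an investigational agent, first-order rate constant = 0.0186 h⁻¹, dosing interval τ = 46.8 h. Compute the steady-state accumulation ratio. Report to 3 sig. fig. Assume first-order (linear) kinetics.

1.72

e^(−kτ) = e^(−0.01860 × 46.8) = 0.4188
Accumulation ratio R = 1 / (1 − e^(−kτ)) = 1 / (1 − 0.4188) = 1.721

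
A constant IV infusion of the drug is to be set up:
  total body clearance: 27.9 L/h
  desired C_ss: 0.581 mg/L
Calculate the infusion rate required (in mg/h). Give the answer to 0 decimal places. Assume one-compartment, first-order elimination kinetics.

At steady state, infusion rate R₀ = Css × CL = 0.581 × 27.90 = 16.21 mg/h

16 mg/h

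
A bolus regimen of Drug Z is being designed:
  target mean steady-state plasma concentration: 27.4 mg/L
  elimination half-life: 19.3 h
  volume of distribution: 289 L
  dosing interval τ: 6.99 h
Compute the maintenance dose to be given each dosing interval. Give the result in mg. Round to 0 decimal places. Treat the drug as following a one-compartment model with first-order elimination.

k = ln2 / t½ = 0.693147 / 19.3 = 0.03591 h⁻¹
CL = k × Vd = 0.03591 × 289 = 10.38 L/h
At steady state, Dose/τ = Css × CL.
Dose = Css × CL × τ = 27.4 × 10.38 × 6.99 = 1988 mg

1988 mg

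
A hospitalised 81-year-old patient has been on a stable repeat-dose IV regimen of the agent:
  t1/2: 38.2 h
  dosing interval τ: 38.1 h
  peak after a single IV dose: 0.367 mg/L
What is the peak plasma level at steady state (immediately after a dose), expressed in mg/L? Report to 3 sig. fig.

k = ln2 / t½ = 0.693147 / 38.2 = 0.01815 h⁻¹
e^(−kτ) = e^(−0.01815 × 38.1) = 0.5008
Accumulation ratio R = 1 / (1 − e^(−kτ)) = 1 / (1 − 0.5008) = 2.003
Steady-state peak = C₀ × R = 0.367 × 2.003 = 0.7351 mg/L

0.735 mg/L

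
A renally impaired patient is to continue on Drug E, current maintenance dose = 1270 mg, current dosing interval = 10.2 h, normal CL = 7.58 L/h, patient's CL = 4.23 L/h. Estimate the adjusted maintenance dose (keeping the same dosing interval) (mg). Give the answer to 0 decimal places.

709 mg

To keep the same average steady-state level, dosing rate must scale with clearance.
CL ratio = 4.23 / 7.58 = 0.5580
New dose (same interval) = 1270 × 0.5580 = 708.7 mg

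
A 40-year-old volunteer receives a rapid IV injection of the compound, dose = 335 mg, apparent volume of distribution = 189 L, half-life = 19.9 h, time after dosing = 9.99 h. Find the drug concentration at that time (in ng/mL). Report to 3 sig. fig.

1250 ng/mL

C₀ = Dose / Vd = 335.0 / 189 = 1.772 mg/L
k = ln2 / t½ = 0.693147 / 19.9 = 0.03483 h⁻¹
C = C₀ · e^(−k·t) = 1.772 × e^(−0.03483 × 9.99)
  = 1.772 × 0.7061 = 1.251 mg/L
Convert: 1.251 mg/L × 1000 = 1251 ng/mL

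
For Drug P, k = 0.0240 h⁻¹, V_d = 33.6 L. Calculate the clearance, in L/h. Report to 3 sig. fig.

CL = k × Vd = 0.0240 × 33.6 = 0.8064 L/h

0.806 L/h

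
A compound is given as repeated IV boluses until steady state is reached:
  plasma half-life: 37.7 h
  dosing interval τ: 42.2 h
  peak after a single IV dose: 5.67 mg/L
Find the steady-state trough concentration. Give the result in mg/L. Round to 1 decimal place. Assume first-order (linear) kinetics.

k = ln2 / t½ = 0.693147 / 37.7 = 0.01839 h⁻¹
e^(−kτ) = e^(−0.01839 × 42.2) = 0.4602
Accumulation ratio R = 1 / (1 − e^(−kτ)) = 1 / (1 − 0.4602) = 1.853
Steady-state trough = C₀ × R × e^(−kτ) = 5.67 × 1.853 × 0.4602 = 4.835 mg/L

4.8 mg/L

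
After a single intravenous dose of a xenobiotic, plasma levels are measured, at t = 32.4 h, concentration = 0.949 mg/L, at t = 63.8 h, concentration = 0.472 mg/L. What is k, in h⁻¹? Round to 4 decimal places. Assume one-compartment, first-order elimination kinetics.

0.0222 h⁻¹

k = ln(C₁/C₂) / (t₂ − t₁) = ln(0.949/0.472) / (63.8 − 32.4)
  = 0.6984 / 31.40 = 0.02224 h⁻¹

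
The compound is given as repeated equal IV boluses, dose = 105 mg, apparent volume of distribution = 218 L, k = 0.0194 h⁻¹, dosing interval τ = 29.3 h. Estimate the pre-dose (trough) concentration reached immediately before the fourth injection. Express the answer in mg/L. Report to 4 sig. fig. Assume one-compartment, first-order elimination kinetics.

0.5149 mg/L

C₀ per dose = Dose / Vd = 105 / 218 = 0.4817 mg/L
Fraction remaining after one interval: r = e^(−kτ) = e^(−0.01940 × 29.3) = 0.5664
Before dose 4, 3 doses have been given (aged 1τ, 2τ, 3τ).
C_trough = C₀ × (r + r² + … + r^3) = C₀ × r(1−r^3)/(1−r)
        = 0.4817 × 0.5664 × (1 − 0.1817) / (1 − 0.5664) = 0.5149 mg/L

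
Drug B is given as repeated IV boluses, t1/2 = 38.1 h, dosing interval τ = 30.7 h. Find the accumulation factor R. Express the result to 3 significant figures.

k = ln2 / t½ = 0.693147 / 38.1 = 0.01819 h⁻¹
e^(−kτ) = e^(−0.01819 × 30.7) = 0.5721
Accumulation ratio R = 1 / (1 − e^(−kτ)) = 1 / (1 − 0.5721) = 2.337

2.34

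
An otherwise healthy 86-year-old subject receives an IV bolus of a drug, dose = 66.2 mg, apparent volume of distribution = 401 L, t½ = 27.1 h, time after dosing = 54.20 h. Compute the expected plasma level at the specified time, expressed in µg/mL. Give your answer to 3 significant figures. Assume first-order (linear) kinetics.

C₀ = Dose / Vd = 66.20 / 401 = 0.1651 mg/L
k = ln2 / t½ = 0.693147 / 27.1 = 0.02558 h⁻¹
t / t½ = 54.20 / 27.1 = 2 half-lives
C = C₀ × (1/2)^2 = 0.1651 × 0.2500 = 0.04128 mg/L
(0.04128 mg/L = 0.04128 µg/mL)

0.0413 µg/mL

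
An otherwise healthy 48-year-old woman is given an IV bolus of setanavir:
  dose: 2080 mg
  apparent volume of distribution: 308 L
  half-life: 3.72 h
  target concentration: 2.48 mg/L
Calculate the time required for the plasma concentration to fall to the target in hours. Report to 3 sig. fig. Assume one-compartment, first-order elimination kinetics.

C₀ = Dose / Vd = 2080 / 308 = 6.753 mg/L
k = ln2 / t½ = 0.693147 / 3.72 = 0.1863 h⁻¹
t = ln(C₀ / C) / k = ln(6.753 / 2.48) / 0.1863
  = ln(2.723) / 0.1863 = 1.002 / 0.1863 = 5.378 h

5.38 h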